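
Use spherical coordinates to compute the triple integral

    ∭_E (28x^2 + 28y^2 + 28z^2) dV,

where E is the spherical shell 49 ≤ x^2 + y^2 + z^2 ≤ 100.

In spherical coordinates, x = ρ sin(φ) cos(θ), y = ρ sin(φ) sin(θ), z = ρ cos(φ), and dV = ρ^2 sin(φ) dρ dφ dθ.

The integrand becomes 28ρ^2, so

    ∭_E (28x^2 + 28y^2 + 28z^2) dV = ∫_{0}^{2π} ∫_{0}^{π} ∫_{7}^{10} (28ρ^2) · ρ^2 sin(φ) dρ dφ dθ.

Inner (ρ): 2329404sin(φ)/5.
Middle (φ): 4658808/5.
Outer (θ): 9317616π/5.

Therefore the triple integral equals 9317616π/5.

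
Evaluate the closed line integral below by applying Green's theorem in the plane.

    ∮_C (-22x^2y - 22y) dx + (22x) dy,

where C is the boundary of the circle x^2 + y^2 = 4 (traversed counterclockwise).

Green's theorem converts the closed line integral into a double integral over the enclosed region D:

    ∮_C P dx + Q dy = ∬_D (∂Q/∂x - ∂P/∂y) dA.

Here P = -22x^2y - 22y, Q = 22x, so

    ∂Q/∂x = 22,    ∂P/∂y = -22x^2 - 22,
    ∂Q/∂x - ∂P/∂y = 22x^2 + 44.

D is the region x^2 + y^2 ≤ 4. Evaluating the double integral:

In polar coordinates (x = r cos θ, y = r sin θ, dA = r dr dθ) the integrand becomes 22r^2cos(θ)^2 + 44, so

    ∬_D (22x^2 + 44) dA = ∫_0^{2π} ∫_0^{2} (22r^2cos(θ)^2 + 44) · r dr dθ.

Inner (r from 0 to 2): 88cos(θ)^2 + 88.
Outer (θ from 0 to 2π): 264π.

Therefore ∮_C P dx + Q dy = 264π.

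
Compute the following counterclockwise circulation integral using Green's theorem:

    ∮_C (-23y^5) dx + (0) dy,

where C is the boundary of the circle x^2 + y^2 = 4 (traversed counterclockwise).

Green's theorem converts the closed line integral into a double integral over the enclosed region D:

    ∮_C P dx + Q dy = ∬_D (∂Q/∂x - ∂P/∂y) dA.

Here P = -23y^5, Q = 0, so

    ∂Q/∂x = 0,    ∂P/∂y = -115y^4,
    ∂Q/∂x - ∂P/∂y = 115y^4.

D is the region x^2 + y^2 ≤ 4. Evaluating the double integral:

In polar coordinates (x = r cos θ, y = r sin θ, dA = r dr dθ) the integrand becomes 115r^4sin(θ)^4, so

    ∬_D (115y^4) dA = ∫_0^{2π} ∫_0^{2} (115r^4sin(θ)^4) · r dr dθ.

Inner (r from 0 to 2): 3680sin(θ)^4/3.
Outer (θ from 0 to 2π): 920π.

Therefore ∮_C P dx + Q dy = 920π.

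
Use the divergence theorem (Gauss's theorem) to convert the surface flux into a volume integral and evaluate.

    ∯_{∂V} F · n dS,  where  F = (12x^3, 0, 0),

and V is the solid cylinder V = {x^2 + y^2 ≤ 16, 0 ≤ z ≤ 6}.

By the divergence theorem,

    ∯_{∂V} F · n dS = ∭_V (∇ · F) dV.

Compute the divergence:
    ∇ · F = ∂F_x/∂x + ∂F_y/∂y + ∂F_z/∂z = 36x^2 + 0 + 0 = 36x^2.

In cylindrical coordinates, x = r cos(θ), y = r sin(θ), z = z, dV = r dr dθ dz, with 0 ≤ r ≤ 4, 0 ≤ θ ≤ 2π, 0 ≤ z ≤ 6.

The integrand, after substitution and multiplying by the volume element, becomes (36r^2cos(θ)^2) · r, so

    ∭_V (∇·F) dV = ∫_0^{2π} ∫_0^{4} ∫_0^{6} (36r^2cos(θ)^2) · r dz dr dθ.

Inner (z from 0 to 6): 216r^3cos(θ)^2.
Middle (r from 0 to 4): 13824cos(θ)^2.
Outer (θ from 0 to 2π): 13824π.

Therefore ∯_{∂V} F · n dS = 13824π.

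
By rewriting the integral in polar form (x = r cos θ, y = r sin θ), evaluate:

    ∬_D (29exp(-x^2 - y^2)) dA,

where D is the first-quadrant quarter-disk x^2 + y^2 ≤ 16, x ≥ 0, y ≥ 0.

The region D is 0 ≤ r ≤ 4, 0 ≤ θ ≤ π/2 in polar coordinates, where x = r cos(θ), y = r sin(θ), and dA = r dr dθ.

Under the substitution, the integrand becomes 29exp(-r^2), so

    ∬_D (29exp(-x^2 - y^2)) dA = ∫_{0}^{π/2} ∫_{0}^{4} (29exp(-r^2)) · r dr dθ.

Inner integral (in r): ∫_{0}^{4} (29exp(-r^2)) · r dr = 29/2 - 29exp(-16)/2.

Outer integral (in θ): ∫_{0}^{π/2} (29/2 - 29exp(-16)/2) dθ = -29π (1 - exp(16))exp(-16)/4.

Therefore ∬_D (29exp(-x^2 - y^2)) dA = -29π (1 - exp(16))exp(-16)/4.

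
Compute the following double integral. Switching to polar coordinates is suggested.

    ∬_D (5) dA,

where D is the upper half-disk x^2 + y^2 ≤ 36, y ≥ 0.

The region D is 0 ≤ r ≤ 6, 0 ≤ θ ≤ π in polar coordinates, where x = r cos(θ), y = r sin(θ), and dA = r dr dθ.

Under the substitution, the integrand becomes 5, so

    ∬_D (5) dA = ∫_{0}^{π} ∫_{0}^{6} (5) · r dr dθ.

Inner integral (in r): ∫_{0}^{6} (5) · r dr = 90.

Outer integral (in θ): ∫_{0}^{π} (90) dθ = 90π.

Therefore ∬_D (5) dA = 90π.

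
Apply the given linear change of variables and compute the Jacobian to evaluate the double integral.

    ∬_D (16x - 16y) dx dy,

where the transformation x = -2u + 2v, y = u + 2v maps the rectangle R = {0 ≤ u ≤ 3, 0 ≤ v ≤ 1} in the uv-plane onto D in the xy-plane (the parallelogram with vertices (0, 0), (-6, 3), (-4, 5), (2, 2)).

Compute the Jacobian determinant of (x, y) with respect to (u, v):

    ∂(x,y)/∂(u,v) = | -2  2 | = (-2)(2) - (2)(1) = -6.
                   | 1  2 |

Its absolute value is |J| = 6 (the area scaling factor).

Substituting x = -2u + 2v, y = u + 2v into the integrand,

    16x - 16y → -48u,

so the integral becomes

    ∬_R (-48u) · |J| du dv = ∫_0^3 ∫_0^1 (-288u) dv du.

Inner (v): -288u.
Outer (u): -1296.

Therefore ∬_D (16x - 16y) dx dy = -1296.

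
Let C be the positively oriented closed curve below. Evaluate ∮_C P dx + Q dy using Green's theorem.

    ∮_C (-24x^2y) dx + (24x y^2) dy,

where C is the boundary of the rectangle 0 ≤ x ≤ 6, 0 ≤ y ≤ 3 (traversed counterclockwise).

Green's theorem converts the closed line integral into a double integral over the enclosed region D:

    ∮_C P dx + Q dy = ∬_D (∂Q/∂x - ∂P/∂y) dA.

Here P = -24x^2y, Q = 24x y^2, so

    ∂Q/∂x = 24y^2,    ∂P/∂y = -24x^2,
    ∂Q/∂x - ∂P/∂y = 24x^2 + 24y^2.

D is the region 0 ≤ x ≤ 6, 0 ≤ y ≤ 3. Evaluating the double integral:

    ∬_D (24x^2 + 24y^2) dA = ∫_0^{6} ∫_0^{3} (24x^2 + 24y^2) dy dx.

Inner (y from 0 to 3): 72x^2 + 216.
Outer (x from 0 to 6): 6480.

Therefore ∮_C P dx + Q dy = 6480.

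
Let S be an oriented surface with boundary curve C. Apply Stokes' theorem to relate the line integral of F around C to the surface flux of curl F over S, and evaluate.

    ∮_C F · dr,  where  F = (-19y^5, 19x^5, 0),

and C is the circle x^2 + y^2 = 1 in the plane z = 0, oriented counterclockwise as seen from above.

Let S be the flat disk x^2 + y^2 ≤ 1 in the plane z = 0, with upward unit normal n̂ = ẑ. By Stokes' theorem,

    ∮_C F · dr = ∬_S (∇ × F) · n̂ dS = ∬_D (curl F)_z dA,

where D is the disk x^2 + y^2 ≤ 1.

Compute the curl of F = (-19y^5, 19x^5, 0):
    (∇ × F)_x = ∂F_z/∂y - ∂F_y/∂z = 0,
    (∇ × F)_y = ∂F_x/∂z - ∂F_z/∂x = 0,
    (∇ × F)_z = ∂F_y/∂x - ∂F_x/∂y = 95x^4 + 95y^4.

On z = 0, (curl F)_z = 95x^4 + 95y^4.

Convert to polar (x = r cos θ, y = r sin θ, dA = r dr dθ); the integrand becomes 95r^4(sin(θ)^4 + cos(θ)^4), so

    ∬_D (curl F)_z dA = ∫_0^{2π} ∫_0^{1} (95r^4(sin(θ)^4 + cos(θ)^4)) · r dr dθ.

Inner (r from 0 to 1): 95sin(θ)^4/6 + 95cos(θ)^4/6.
Outer (θ from 0 to 2π): 95π/4.

Therefore ∮_C F · dr = 95π/4.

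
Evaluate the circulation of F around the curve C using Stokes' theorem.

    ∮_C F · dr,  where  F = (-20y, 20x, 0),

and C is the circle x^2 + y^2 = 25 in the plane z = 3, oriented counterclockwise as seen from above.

Let S be the flat disk x^2 + y^2 ≤ 25 in the plane z = 3, with upward unit normal n̂ = ẑ. By Stokes' theorem,

    ∮_C F · dr = ∬_S (∇ × F) · n̂ dS = ∬_D (curl F)_z dA,

where D is the disk x^2 + y^2 ≤ 25.

Compute the curl of F = (-20y, 20x, 0):
    (∇ × F)_x = ∂F_z/∂y - ∂F_y/∂z = 0,
    (∇ × F)_y = ∂F_x/∂z - ∂F_z/∂x = 0,
    (∇ × F)_z = ∂F_y/∂x - ∂F_x/∂y = 40.

On z = 3, (curl F)_z = 40.

Convert to polar (x = r cos θ, y = r sin θ, dA = r dr dθ); the integrand becomes 40, so

    ∬_D (curl F)_z dA = ∫_0^{2π} ∫_0^{5} (40) · r dr dθ.

Inner (r from 0 to 5): 500.
Outer (θ from 0 to 2π): 1000π.

Therefore ∮_C F · dr = 1000π.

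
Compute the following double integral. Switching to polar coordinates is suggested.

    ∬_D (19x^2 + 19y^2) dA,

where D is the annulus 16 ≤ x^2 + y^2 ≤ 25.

The region D is 4 ≤ r ≤ 5, 0 ≤ θ ≤ 2π in polar coordinates, where x = r cos(θ), y = r sin(θ), and dA = r dr dθ.

Under the substitution, the integrand becomes 19r^2, so

    ∬_D (19x^2 + 19y^2) dA = ∫_{0}^{2π} ∫_{4}^{5} (19r^2) · r dr dθ.

Inner integral (in r): ∫_{4}^{5} (19r^2) · r dr = 7011/4.

Outer integral (in θ): ∫_{0}^{2π} (7011/4) dθ = 7011π/2.

Therefore ∬_D (19x^2 + 19y^2) dA = 7011π/2.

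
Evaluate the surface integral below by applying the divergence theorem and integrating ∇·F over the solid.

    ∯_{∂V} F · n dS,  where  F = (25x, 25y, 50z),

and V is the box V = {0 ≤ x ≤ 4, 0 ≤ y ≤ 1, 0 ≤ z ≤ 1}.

By the divergence theorem,

    ∯_{∂V} F · n dS = ∭_V (∇ · F) dV.

Compute the divergence:
    ∇ · F = ∂F_x/∂x + ∂F_y/∂y + ∂F_z/∂z = 25 + 25 + 50 = 100.

V is a rectangular box, so dV = dx dy dz with 0 ≤ x ≤ 4, 0 ≤ y ≤ 1, 0 ≤ z ≤ 1.

Integrate (100) over V as an iterated integral:

    ∭_V (∇·F) dV = ∫_0^{4} ∫_0^{1} ∫_0^{1} (100) dz dy dx.

Inner (z from 0 to 1): 100.
Middle (y from 0 to 1): 100.
Outer (x from 0 to 4): 400.

Therefore ∯_{∂V} F · n dS = 400.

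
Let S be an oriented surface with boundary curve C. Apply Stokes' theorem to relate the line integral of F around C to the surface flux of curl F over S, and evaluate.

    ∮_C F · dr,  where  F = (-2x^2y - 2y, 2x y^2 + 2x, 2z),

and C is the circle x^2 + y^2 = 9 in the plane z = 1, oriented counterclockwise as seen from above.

Let S be the flat disk x^2 + y^2 ≤ 9 in the plane z = 1, with upward unit normal n̂ = ẑ. By Stokes' theorem,

    ∮_C F · dr = ∬_S (∇ × F) · n̂ dS = ∬_D (curl F)_z dA,

where D is the disk x^2 + y^2 ≤ 9.

Compute the curl of F = (-2x^2y - 2y, 2x y^2 + 2x, 2z):
    (∇ × F)_x = ∂F_z/∂y - ∂F_y/∂z = 0,
    (∇ × F)_y = ∂F_x/∂z - ∂F_z/∂x = 0,
    (∇ × F)_z = ∂F_y/∂x - ∂F_x/∂y = 2x^2 + 2y^2 + 4.

On z = 1, (curl F)_z = 2x^2 + 2y^2 + 4.

Convert to polar (x = r cos θ, y = r sin θ, dA = r dr dθ); the integrand becomes 2r^2 + 4, so

    ∬_D (curl F)_z dA = ∫_0^{2π} ∫_0^{3} (2r^2 + 4) · r dr dθ.

Inner (r from 0 to 3): 117/2.
Outer (θ from 0 to 2π): 117π.

Therefore ∮_C F · dr = 117π.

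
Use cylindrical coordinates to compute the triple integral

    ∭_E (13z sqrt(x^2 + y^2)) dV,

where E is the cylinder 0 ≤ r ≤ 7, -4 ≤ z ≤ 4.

In cylindrical coordinates, x = r cos(θ), y = r sin(θ), z = z, and dV = r dr dθ dz.

The integrand becomes 13r z, so

    ∭_E (13z sqrt(x^2 + y^2)) dV = ∫_{0}^{2π} ∫_{0}^{7} ∫_{-4}^{4} (13r z) · r dz dr dθ.

Inner (z): 0.
Middle (r from 0 to 7): 0.
Outer (θ): 0.

Therefore the triple integral equals 0.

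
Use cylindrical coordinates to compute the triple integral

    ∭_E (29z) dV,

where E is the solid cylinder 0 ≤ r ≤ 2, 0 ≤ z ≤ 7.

In cylindrical coordinates, x = r cos(θ), y = r sin(θ), z = z, and dV = r dr dθ dz.

The integrand becomes 29z, so

    ∭_E (29z) dV = ∫_{0}^{2π} ∫_{0}^{2} ∫_{0}^{7} (29z) · r dz dr dθ.

Inner (z): 1421r/2.
Middle (r from 0 to 2): 1421.
Outer (θ): 2842π.

Therefore the triple integral equals 2842π.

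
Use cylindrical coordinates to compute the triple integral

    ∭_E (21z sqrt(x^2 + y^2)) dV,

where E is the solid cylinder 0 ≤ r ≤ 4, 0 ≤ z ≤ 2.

In cylindrical coordinates, x = r cos(θ), y = r sin(θ), z = z, and dV = r dr dθ dz.

The integrand becomes 21r z, so

    ∭_E (21z sqrt(x^2 + y^2)) dV = ∫_{0}^{2π} ∫_{0}^{4} ∫_{0}^{2} (21r z) · r dz dr dθ.

Inner (z): 42r^2.
Middle (r from 0 to 4): 896.
Outer (θ): 1792π.

Therefore the triple integral equals 1792π.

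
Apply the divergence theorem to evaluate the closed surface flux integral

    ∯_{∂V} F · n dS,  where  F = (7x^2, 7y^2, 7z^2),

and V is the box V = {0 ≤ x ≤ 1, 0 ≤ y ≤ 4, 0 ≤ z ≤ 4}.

By the divergence theorem,

    ∯_{∂V} F · n dS = ∭_V (∇ · F) dV.

Compute the divergence:
    ∇ · F = ∂F_x/∂x + ∂F_y/∂y + ∂F_z/∂z = 14x + 14y + 14z.

V is a rectangular box, so dV = dx dy dz with 0 ≤ x ≤ 1, 0 ≤ y ≤ 4, 0 ≤ z ≤ 4.

Integrate (14x + 14y + 14z) over V as an iterated integral:

    ∭_V (∇·F) dV = ∫_0^{1} ∫_0^{4} ∫_0^{4} (14x + 14y + 14z) dz dy dx.

Inner (z from 0 to 4): 56x + 56y + 112.
Middle (y from 0 to 4): 224x + 896.
Outer (x from 0 to 1): 1008.

Therefore ∯_{∂V} F · n dS = 1008.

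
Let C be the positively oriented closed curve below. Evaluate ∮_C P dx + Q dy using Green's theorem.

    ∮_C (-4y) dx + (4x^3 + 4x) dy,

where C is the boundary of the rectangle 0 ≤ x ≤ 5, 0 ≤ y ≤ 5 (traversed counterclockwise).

Green's theorem converts the closed line integral into a double integral over the enclosed region D:

    ∮_C P dx + Q dy = ∬_D (∂Q/∂x - ∂P/∂y) dA.

Here P = -4y, Q = 4x^3 + 4x, so

    ∂Q/∂x = 12x^2 + 4,    ∂P/∂y = -4,
    ∂Q/∂x - ∂P/∂y = 12x^2 + 8.

D is the region 0 ≤ x ≤ 5, 0 ≤ y ≤ 5. Evaluating the double integral:

    ∬_D (12x^2 + 8) dA = ∫_0^{5} ∫_0^{5} (12x^2 + 8) dy dx.

Inner (y from 0 to 5): 60x^2 + 40.
Outer (x from 0 to 5): 2700.

Therefore ∮_C P dx + Q dy = 2700.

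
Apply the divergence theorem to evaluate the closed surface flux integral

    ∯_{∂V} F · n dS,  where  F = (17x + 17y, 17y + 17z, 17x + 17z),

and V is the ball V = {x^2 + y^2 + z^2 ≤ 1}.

By the divergence theorem,

    ∯_{∂V} F · n dS = ∭_V (∇ · F) dV.

Compute the divergence:
    ∇ · F = ∂F_x/∂x + ∂F_y/∂y + ∂F_z/∂z = 17 + 17 + 17 = 51.

In spherical coordinates, x = ρ sin(φ) cos(θ), y = ρ sin(φ) sin(θ), z = ρ cos(φ), dV = ρ^2 sin(φ) dρ dφ dθ, with 0 ≤ ρ ≤ 1, 0 ≤ φ ≤ π, 0 ≤ θ ≤ 2π.

The integrand, after substitution and multiplying by the volume element, becomes (51) · ρ^2 sin(φ), so

    ∭_V (∇·F) dV = ∫_0^{2π} ∫_0^{π} ∫_0^{1} (51) · ρ^2 sin(φ) dρ dφ dθ.

Inner (ρ from 0 to 1): 17sin(φ).
Middle (φ from 0 to π): 34.
Outer (θ from 0 to 2π): 68π.

Therefore ∯_{∂V} F · n dS = 68π.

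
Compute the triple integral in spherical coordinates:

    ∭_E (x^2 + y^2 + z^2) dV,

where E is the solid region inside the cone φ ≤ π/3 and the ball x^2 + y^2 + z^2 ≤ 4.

In spherical coordinates, x = ρ sin(φ) cos(θ), y = ρ sin(φ) sin(θ), z = ρ cos(φ), and dV = ρ^2 sin(φ) dρ dφ dθ.

The integrand becomes ρ^2, so

    ∭_E (x^2 + y^2 + z^2) dV = ∫_{0}^{2π} ∫_{0}^{π/3} ∫_{0}^{2} (ρ^2) · ρ^2 sin(φ) dρ dφ dθ.

Inner (ρ): 32sin(φ)/5.
Middle (φ): 16/5.
Outer (θ): 32π/5.

Therefore the triple integral equals 32π/5.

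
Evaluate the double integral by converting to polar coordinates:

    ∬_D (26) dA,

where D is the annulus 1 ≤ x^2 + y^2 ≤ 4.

The region D is 1 ≤ r ≤ 2, 0 ≤ θ ≤ 2π in polar coordinates, where x = r cos(θ), y = r sin(θ), and dA = r dr dθ.

Under the substitution, the integrand becomes 26, so

    ∬_D (26) dA = ∫_{0}^{2π} ∫_{1}^{2} (26) · r dr dθ.

Inner integral (in r): ∫_{1}^{2} (26) · r dr = 39.

Outer integral (in θ): ∫_{0}^{2π} (39) dθ = 78π.

Therefore ∬_D (26) dA = 78π.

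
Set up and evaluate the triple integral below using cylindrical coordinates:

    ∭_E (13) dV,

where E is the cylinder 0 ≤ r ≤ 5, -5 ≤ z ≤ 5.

In cylindrical coordinates, x = r cos(θ), y = r sin(θ), z = z, and dV = r dr dθ dz.

The integrand becomes 13, so

    ∭_E (13) dV = ∫_{0}^{2π} ∫_{0}^{5} ∫_{-5}^{5} (13) · r dz dr dθ.

Inner (z): 130r.
Middle (r from 0 to 5): 1625.
Outer (θ): 3250π.

Therefore the triple integral equals 3250π.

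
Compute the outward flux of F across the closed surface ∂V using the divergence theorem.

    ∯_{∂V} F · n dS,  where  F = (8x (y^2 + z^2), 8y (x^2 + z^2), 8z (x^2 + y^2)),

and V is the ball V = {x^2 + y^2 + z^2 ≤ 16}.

By the divergence theorem,

    ∯_{∂V} F · n dS = ∭_V (∇ · F) dV.

Compute the divergence:
    ∇ · F = ∂F_x/∂x + ∂F_y/∂y + ∂F_z/∂z = 8y^2 + 8z^2 + 8x^2 + 8z^2 + 8x^2 + 8y^2 = 16x^2 + 16y^2 + 16z^2.

In spherical coordinates, x = ρ sin(φ) cos(θ), y = ρ sin(φ) sin(θ), z = ρ cos(φ), dV = ρ^2 sin(φ) dρ dφ dθ, with 0 ≤ ρ ≤ 4, 0 ≤ φ ≤ π, 0 ≤ θ ≤ 2π.

The integrand, after substitution and multiplying by the volume element, becomes (16ρ^2) · ρ^2 sin(φ), so

    ∭_V (∇·F) dV = ∫_0^{2π} ∫_0^{π} ∫_0^{4} (16ρ^2) · ρ^2 sin(φ) dρ dφ dθ.

Inner (ρ from 0 to 4): 16384sin(φ)/5.
Middle (φ from 0 to π): 32768/5.
Outer (θ from 0 to 2π): 65536π/5.

Therefore ∯_{∂V} F · n dS = 65536π/5.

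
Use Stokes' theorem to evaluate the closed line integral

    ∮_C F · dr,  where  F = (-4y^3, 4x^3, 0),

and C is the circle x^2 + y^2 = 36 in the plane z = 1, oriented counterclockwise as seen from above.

Let S be the flat disk x^2 + y^2 ≤ 36 in the plane z = 1, with upward unit normal n̂ = ẑ. By Stokes' theorem,

    ∮_C F · dr = ∬_S (∇ × F) · n̂ dS = ∬_D (curl F)_z dA,

where D is the disk x^2 + y^2 ≤ 36.

Compute the curl of F = (-4y^3, 4x^3, 0):
    (∇ × F)_x = ∂F_z/∂y - ∂F_y/∂z = 0,
    (∇ × F)_y = ∂F_x/∂z - ∂F_z/∂x = 0,
    (∇ × F)_z = ∂F_y/∂x - ∂F_x/∂y = 12x^2 + 12y^2.

On z = 1, (curl F)_z = 12x^2 + 12y^2.

Convert to polar (x = r cos θ, y = r sin θ, dA = r dr dθ); the integrand becomes 12r^2, so

    ∬_D (curl F)_z dA = ∫_0^{2π} ∫_0^{6} (12r^2) · r dr dθ.

Inner (r from 0 to 6): 3888.
Outer (θ from 0 to 2π): 7776π.

Therefore ∮_C F · dr = 7776π.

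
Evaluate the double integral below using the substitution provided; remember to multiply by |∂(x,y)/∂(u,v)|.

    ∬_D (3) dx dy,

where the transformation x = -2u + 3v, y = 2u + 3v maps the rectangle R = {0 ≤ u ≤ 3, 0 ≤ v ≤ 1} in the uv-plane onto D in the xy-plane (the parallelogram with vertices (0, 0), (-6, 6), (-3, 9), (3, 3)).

Compute the Jacobian determinant of (x, y) with respect to (u, v):

    ∂(x,y)/∂(u,v) = | -2  3 | = (-2)(3) - (3)(2) = -12.
                   | 2  3 |

Its absolute value is |J| = 12 (the area scaling factor).

Substituting x = -2u + 3v, y = 2u + 3v into the integrand,

    3 → 3,

so the integral becomes

    ∬_R (3) · |J| du dv = ∫_0^3 ∫_0^1 (36) dv du.

Inner (v): 36.
Outer (u): 108.

Therefore ∬_D (3) dx dy = 108.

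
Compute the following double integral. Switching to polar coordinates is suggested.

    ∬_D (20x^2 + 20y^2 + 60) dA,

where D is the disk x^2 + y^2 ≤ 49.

The region D is 0 ≤ r ≤ 7, 0 ≤ θ ≤ 2π in polar coordinates, where x = r cos(θ), y = r sin(θ), and dA = r dr dθ.

Under the substitution, the integrand becomes 20r^2 + 60, so

    ∬_D (20x^2 + 20y^2 + 60) dA = ∫_{0}^{2π} ∫_{0}^{7} (20r^2 + 60) · r dr dθ.

Inner integral (in r): ∫_{0}^{7} (20r^2 + 60) · r dr = 13475.

Outer integral (in θ): ∫_{0}^{2π} (13475) dθ = 26950π.

Therefore ∬_D (20x^2 + 20y^2 + 60) dA = 26950π.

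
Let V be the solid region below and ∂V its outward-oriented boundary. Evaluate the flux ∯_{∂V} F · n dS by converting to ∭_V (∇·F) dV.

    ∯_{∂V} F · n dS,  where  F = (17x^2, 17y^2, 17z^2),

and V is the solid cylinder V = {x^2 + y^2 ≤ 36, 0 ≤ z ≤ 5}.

By the divergence theorem,

    ∯_{∂V} F · n dS = ∭_V (∇ · F) dV.

Compute the divergence:
    ∇ · F = ∂F_x/∂x + ∂F_y/∂y + ∂F_z/∂z = 34x + 34y + 34z.

In cylindrical coordinates, x = r cos(θ), y = r sin(θ), z = z, dV = r dr dθ dz, with 0 ≤ r ≤ 6, 0 ≤ θ ≤ 2π, 0 ≤ z ≤ 5.

The integrand, after substitution and multiplying by the volume element, becomes (34sqrt(2)r sin(θ + π/4) + 34z) · r, so

    ∭_V (∇·F) dV = ∫_0^{2π} ∫_0^{6} ∫_0^{5} (34sqrt(2)r sin(θ + π/4) + 34z) · r dz dr dθ.

Inner (z from 0 to 5): 85r (2sqrt(2)r sin(θ + π/4) + 5).
Middle (r from 0 to 6): 12240sqrt(2)sin(θ + π/4) + 7650.
Outer (θ from 0 to 2π): 15300π.

Therefore ∯_{∂V} F · n dS = 15300π.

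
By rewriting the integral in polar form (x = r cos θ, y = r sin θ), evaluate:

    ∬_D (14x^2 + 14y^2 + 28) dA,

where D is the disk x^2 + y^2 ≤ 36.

The region D is 0 ≤ r ≤ 6, 0 ≤ θ ≤ 2π in polar coordinates, where x = r cos(θ), y = r sin(θ), and dA = r dr dθ.

Under the substitution, the integrand becomes 14r^2 + 28, so

    ∬_D (14x^2 + 14y^2 + 28) dA = ∫_{0}^{2π} ∫_{0}^{6} (14r^2 + 28) · r dr dθ.

Inner integral (in r): ∫_{0}^{6} (14r^2 + 28) · r dr = 5040.

Outer integral (in θ): ∫_{0}^{2π} (5040) dθ = 10080π.

Therefore ∬_D (14x^2 + 14y^2 + 28) dA = 10080π.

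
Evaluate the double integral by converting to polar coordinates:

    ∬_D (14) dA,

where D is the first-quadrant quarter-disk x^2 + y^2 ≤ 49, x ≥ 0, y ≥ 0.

The region D is 0 ≤ r ≤ 7, 0 ≤ θ ≤ π/2 in polar coordinates, where x = r cos(θ), y = r sin(θ), and dA = r dr dθ.

Under the substitution, the integrand becomes 14, so

    ∬_D (14) dA = ∫_{0}^{π/2} ∫_{0}^{7} (14) · r dr dθ.

Inner integral (in r): ∫_{0}^{7} (14) · r dr = 343.

Outer integral (in θ): ∫_{0}^{π/2} (343) dθ = 343π/2.

Therefore ∬_D (14) dA = 343π/2.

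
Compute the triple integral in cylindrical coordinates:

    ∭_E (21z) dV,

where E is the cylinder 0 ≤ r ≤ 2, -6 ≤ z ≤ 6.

In cylindrical coordinates, x = r cos(θ), y = r sin(θ), z = z, and dV = r dr dθ dz.

The integrand becomes 21z, so

    ∭_E (21z) dV = ∫_{0}^{2π} ∫_{0}^{2} ∫_{-6}^{6} (21z) · r dz dr dθ.

Inner (z): 0.
Middle (r from 0 to 2): 0.
Outer (θ): 0.

Therefore the triple integral equals 0.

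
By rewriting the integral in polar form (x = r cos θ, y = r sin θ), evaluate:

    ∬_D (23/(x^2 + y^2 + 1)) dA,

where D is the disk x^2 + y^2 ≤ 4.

The region D is 0 ≤ r ≤ 2, 0 ≤ θ ≤ 2π in polar coordinates, where x = r cos(θ), y = r sin(θ), and dA = r dr dθ.

Under the substitution, the integrand becomes 23/(r^2 + 1), so

    ∬_D (23/(x^2 + y^2 + 1)) dA = ∫_{0}^{2π} ∫_{0}^{2} (23/(r^2 + 1)) · r dr dθ.

Inner integral (in r): ∫_{0}^{2} (23/(r^2 + 1)) · r dr = 23log(5)/2.

Outer integral (in θ): ∫_{0}^{2π} (23log(5)/2) dθ = 23π log(5).

Therefore ∬_D (23/(x^2 + y^2 + 1)) dA = 23π log(5).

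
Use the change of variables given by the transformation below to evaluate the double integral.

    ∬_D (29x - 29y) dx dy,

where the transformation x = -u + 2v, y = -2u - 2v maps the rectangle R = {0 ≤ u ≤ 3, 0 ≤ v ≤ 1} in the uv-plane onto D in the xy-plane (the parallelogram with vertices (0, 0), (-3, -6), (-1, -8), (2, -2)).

Compute the Jacobian determinant of (x, y) with respect to (u, v):

    ∂(x,y)/∂(u,v) = | -1  2 | = (-1)(-2) - (2)(-2) = 6.
                   | -2  -2 |

Its absolute value is |J| = 6 (the area scaling factor).

Substituting x = -u + 2v, y = -2u - 2v into the integrand,

    29x - 29y → 29u + 116v,

so the integral becomes

    ∬_R (29u + 116v) · |J| du dv = ∫_0^3 ∫_0^1 (174u + 696v) dv du.

Inner (v): 174u + 348.
Outer (u): 1827.

Therefore ∬_D (29x - 29y) dx dy = 1827.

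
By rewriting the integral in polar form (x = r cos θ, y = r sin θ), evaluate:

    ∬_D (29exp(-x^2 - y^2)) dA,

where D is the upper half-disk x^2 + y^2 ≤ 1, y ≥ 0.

The region D is 0 ≤ r ≤ 1, 0 ≤ θ ≤ π in polar coordinates, where x = r cos(θ), y = r sin(θ), and dA = r dr dθ.

Under the substitution, the integrand becomes 29exp(-r^2), so

    ∬_D (29exp(-x^2 - y^2)) dA = ∫_{0}^{π} ∫_{0}^{1} (29exp(-r^2)) · r dr dθ.

Inner integral (in r): ∫_{0}^{1} (29exp(-r^2)) · r dr = 29/2 - 29exp(-1)/2.

Outer integral (in θ): ∫_{0}^{π} (29/2 - 29exp(-1)/2) dθ = -29π (1 - e)exp(-1)/2.

Therefore ∬_D (29exp(-x^2 - y^2)) dA = -29π (1 - e)exp(-1)/2.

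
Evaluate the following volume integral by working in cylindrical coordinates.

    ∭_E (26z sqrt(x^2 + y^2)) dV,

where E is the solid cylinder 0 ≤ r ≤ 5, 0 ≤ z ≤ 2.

In cylindrical coordinates, x = r cos(θ), y = r sin(θ), z = z, and dV = r dr dθ dz.

The integrand becomes 26r z, so

    ∭_E (26z sqrt(x^2 + y^2)) dV = ∫_{0}^{2π} ∫_{0}^{5} ∫_{0}^{2} (26r z) · r dz dr dθ.

Inner (z): 52r^2.
Middle (r from 0 to 5): 6500/3.
Outer (θ): 13000π/3.

Therefore the triple integral equals 13000π/3.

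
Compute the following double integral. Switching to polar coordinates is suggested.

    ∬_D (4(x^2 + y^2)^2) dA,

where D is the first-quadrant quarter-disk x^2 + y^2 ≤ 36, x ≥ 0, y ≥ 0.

The region D is 0 ≤ r ≤ 6, 0 ≤ θ ≤ π/2 in polar coordinates, where x = r cos(θ), y = r sin(θ), and dA = r dr dθ.

Under the substitution, the integrand becomes 4r^4, so

    ∬_D (4(x^2 + y^2)^2) dA = ∫_{0}^{π/2} ∫_{0}^{6} (4r^4) · r dr dθ.

Inner integral (in r): ∫_{0}^{6} (4r^4) · r dr = 31104.

Outer integral (in θ): ∫_{0}^{π/2} (31104) dθ = 15552π.

Therefore ∬_D (4(x^2 + y^2)^2) dA = 15552π.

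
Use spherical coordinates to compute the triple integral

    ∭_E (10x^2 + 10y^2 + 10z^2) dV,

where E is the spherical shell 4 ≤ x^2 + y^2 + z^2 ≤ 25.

In spherical coordinates, x = ρ sin(φ) cos(θ), y = ρ sin(φ) sin(θ), z = ρ cos(φ), and dV = ρ^2 sin(φ) dρ dφ dθ.

The integrand becomes 10ρ^2, so

    ∭_E (10x^2 + 10y^2 + 10z^2) dV = ∫_{0}^{2π} ∫_{0}^{π} ∫_{2}^{5} (10ρ^2) · ρ^2 sin(φ) dρ dφ dθ.

Inner (ρ): 6186sin(φ).
Middle (φ): 12372.
Outer (θ): 24744π.

Therefore the triple integral equals 24744π.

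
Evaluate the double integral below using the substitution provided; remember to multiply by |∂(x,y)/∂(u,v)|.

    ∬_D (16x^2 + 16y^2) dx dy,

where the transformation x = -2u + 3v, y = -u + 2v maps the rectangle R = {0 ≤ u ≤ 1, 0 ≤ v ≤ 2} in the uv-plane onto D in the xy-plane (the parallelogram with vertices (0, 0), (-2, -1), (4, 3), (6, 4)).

Compute the Jacobian determinant of (x, y) with respect to (u, v):

    ∂(x,y)/∂(u,v) = | -2  3 | = (-2)(2) - (3)(-1) = -1.
                   | -1  2 |

Its absolute value is |J| = 1 (the area scaling factor).

Substituting x = -2u + 3v, y = -u + 2v into the integrand,

    16x^2 + 16y^2 → 80u^2 - 256u v + 208v^2,

so the integral becomes

    ∬_R (80u^2 - 256u v + 208v^2) · |J| du dv = ∫_0^1 ∫_0^2 (80u^2 - 256u v + 208v^2) dv du.

Inner (v): 160u^2 - 512u + 1664/3.
Outer (u): 352.

Therefore ∬_D (16x^2 + 16y^2) dx dy = 352.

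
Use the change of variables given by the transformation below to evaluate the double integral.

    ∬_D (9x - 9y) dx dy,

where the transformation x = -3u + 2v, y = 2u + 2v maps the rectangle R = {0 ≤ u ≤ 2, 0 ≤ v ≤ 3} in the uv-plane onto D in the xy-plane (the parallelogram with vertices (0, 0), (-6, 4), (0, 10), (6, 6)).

Compute the Jacobian determinant of (x, y) with respect to (u, v):

    ∂(x,y)/∂(u,v) = | -3  2 | = (-3)(2) - (2)(2) = -10.
                   | 2  2 |

Its absolute value is |J| = 10 (the area scaling factor).

Substituting x = -3u + 2v, y = 2u + 2v into the integrand,

    9x - 9y → -45u,

so the integral becomes

    ∬_R (-45u) · |J| du dv = ∫_0^2 ∫_0^3 (-450u) dv du.

Inner (v): -1350u.
Outer (u): -2700.

Therefore ∬_D (9x - 9y) dx dy = -2700.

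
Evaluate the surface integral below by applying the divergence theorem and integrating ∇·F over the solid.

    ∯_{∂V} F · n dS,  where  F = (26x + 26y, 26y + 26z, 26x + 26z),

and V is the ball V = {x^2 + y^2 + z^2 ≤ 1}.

By the divergence theorem,

    ∯_{∂V} F · n dS = ∭_V (∇ · F) dV.

Compute the divergence:
    ∇ · F = ∂F_x/∂x + ∂F_y/∂y + ∂F_z/∂z = 26 + 26 + 26 = 78.

In spherical coordinates, x = ρ sin(φ) cos(θ), y = ρ sin(φ) sin(θ), z = ρ cos(φ), dV = ρ^2 sin(φ) dρ dφ dθ, with 0 ≤ ρ ≤ 1, 0 ≤ φ ≤ π, 0 ≤ θ ≤ 2π.

The integrand, after substitution and multiplying by the volume element, becomes (78) · ρ^2 sin(φ), so

    ∭_V (∇·F) dV = ∫_0^{2π} ∫_0^{π} ∫_0^{1} (78) · ρ^2 sin(φ) dρ dφ dθ.

Inner (ρ from 0 to 1): 26sin(φ).
Middle (φ from 0 to π): 52.
Outer (θ from 0 to 2π): 104π.

Therefore ∯_{∂V} F · n dS = 104π.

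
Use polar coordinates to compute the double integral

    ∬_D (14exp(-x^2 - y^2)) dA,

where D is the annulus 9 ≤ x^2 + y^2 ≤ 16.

The region D is 3 ≤ r ≤ 4, 0 ≤ θ ≤ 2π in polar coordinates, where x = r cos(θ), y = r sin(θ), and dA = r dr dθ.

Under the substitution, the integrand becomes 14exp(-r^2), so

    ∬_D (14exp(-x^2 - y^2)) dA = ∫_{0}^{2π} ∫_{3}^{4} (14exp(-r^2)) · r dr dθ.

Inner integral (in r): ∫_{3}^{4} (14exp(-r^2)) · r dr = -(7 - 7exp(7))exp(-16).

Outer integral (in θ): ∫_{0}^{2π} (-(7 - 7exp(7))exp(-16)) dθ = -14π (1 - exp(7))exp(-16).

Therefore ∬_D (14exp(-x^2 - y^2)) dA = -14π (1 - exp(7))exp(-16).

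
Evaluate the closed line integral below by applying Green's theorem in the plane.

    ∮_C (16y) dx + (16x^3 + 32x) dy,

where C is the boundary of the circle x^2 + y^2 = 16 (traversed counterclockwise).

Green's theorem converts the closed line integral into a double integral over the enclosed region D:

    ∮_C P dx + Q dy = ∬_D (∂Q/∂x - ∂P/∂y) dA.

Here P = 16y, Q = 16x^3 + 32x, so

    ∂Q/∂x = 48x^2 + 32,    ∂P/∂y = 16,
    ∂Q/∂x - ∂P/∂y = 48x^2 + 16.

D is the region x^2 + y^2 ≤ 16. Evaluating the double integral:

In polar coordinates (x = r cos θ, y = r sin θ, dA = r dr dθ) the integrand becomes 48r^2cos(θ)^2 + 16, so

    ∬_D (48x^2 + 16) dA = ∫_0^{2π} ∫_0^{4} (48r^2cos(θ)^2 + 16) · r dr dθ.

Inner (r from 0 to 4): 3072cos(θ)^2 + 128.
Outer (θ from 0 to 2π): 3328π.

Therefore ∮_C P dx + Q dy = 3328π.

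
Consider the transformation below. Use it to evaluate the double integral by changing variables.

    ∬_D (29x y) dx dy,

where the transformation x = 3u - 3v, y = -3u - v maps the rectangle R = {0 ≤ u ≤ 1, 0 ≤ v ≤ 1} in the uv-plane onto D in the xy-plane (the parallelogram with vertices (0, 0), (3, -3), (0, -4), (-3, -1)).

Compute the Jacobian determinant of (x, y) with respect to (u, v):

    ∂(x,y)/∂(u,v) = | 3  -3 | = (3)(-1) - (-3)(-3) = -12.
                   | -3  -1 |

Its absolute value is |J| = 12 (the area scaling factor).

Substituting x = 3u - 3v, y = -3u - v into the integrand,

    29x y → -261u^2 + 174u v + 87v^2,

so the integral becomes

    ∬_R (-261u^2 + 174u v + 87v^2) · |J| du dv = ∫_0^1 ∫_0^1 (-3132u^2 + 2088u v + 1044v^2) dv du.

Inner (v): -3132u^2 + 1044u + 348.
Outer (u): -174.

Therefore ∬_D (29x y) dx dy = -174.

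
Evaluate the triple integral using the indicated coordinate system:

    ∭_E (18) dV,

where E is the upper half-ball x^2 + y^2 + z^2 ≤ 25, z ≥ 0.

In spherical coordinates, x = ρ sin(φ) cos(θ), y = ρ sin(φ) sin(θ), z = ρ cos(φ), and dV = ρ^2 sin(φ) dρ dφ dθ.

The integrand becomes 18, so

    ∭_E (18) dV = ∫_{0}^{2π} ∫_{0}^{π/2} ∫_{0}^{5} (18) · ρ^2 sin(φ) dρ dφ dθ.

Inner (ρ): 750sin(φ).
Middle (φ): 750.
Outer (θ): 1500π.

Therefore the triple integral equals 1500π.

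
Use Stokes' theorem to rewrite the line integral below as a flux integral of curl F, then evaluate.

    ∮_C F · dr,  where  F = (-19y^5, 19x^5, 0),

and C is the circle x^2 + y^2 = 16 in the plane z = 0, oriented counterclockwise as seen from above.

Let S be the flat disk x^2 + y^2 ≤ 16 in the plane z = 0, with upward unit normal n̂ = ẑ. By Stokes' theorem,

    ∮_C F · dr = ∬_S (∇ × F) · n̂ dS = ∬_D (curl F)_z dA,

where D is the disk x^2 + y^2 ≤ 16.

Compute the curl of F = (-19y^5, 19x^5, 0):
    (∇ × F)_x = ∂F_z/∂y - ∂F_y/∂z = 0,
    (∇ × F)_y = ∂F_x/∂z - ∂F_z/∂x = 0,
    (∇ × F)_z = ∂F_y/∂x - ∂F_x/∂y = 95x^4 + 95y^4.

On z = 0, (curl F)_z = 95x^4 + 95y^4.

Convert to polar (x = r cos θ, y = r sin θ, dA = r dr dθ); the integrand becomes 95r^4(sin(θ)^4 + cos(θ)^4), so

    ∬_D (curl F)_z dA = ∫_0^{2π} ∫_0^{4} (95r^4(sin(θ)^4 + cos(θ)^4)) · r dr dθ.

Inner (r from 0 to 4): 194560sin(θ)^4/3 + 194560cos(θ)^4/3.
Outer (θ from 0 to 2π): 97280π.

Therefore ∮_C F · dr = 97280π.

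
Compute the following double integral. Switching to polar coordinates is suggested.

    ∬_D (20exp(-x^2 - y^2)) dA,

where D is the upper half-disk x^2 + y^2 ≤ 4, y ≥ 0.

The region D is 0 ≤ r ≤ 2, 0 ≤ θ ≤ π in polar coordinates, where x = r cos(θ), y = r sin(θ), and dA = r dr dθ.

Under the substitution, the integrand becomes 20exp(-r^2), so

    ∬_D (20exp(-x^2 - y^2)) dA = ∫_{0}^{π} ∫_{0}^{2} (20exp(-r^2)) · r dr dθ.

Inner integral (in r): ∫_{0}^{2} (20exp(-r^2)) · r dr = 10 - 10exp(-4).

Outer integral (in θ): ∫_{0}^{π} (10 - 10exp(-4)) dθ = -10π exp(-4) + 10π.

Therefore ∬_D (20exp(-x^2 - y^2)) dA = -10π exp(-4) + 10π.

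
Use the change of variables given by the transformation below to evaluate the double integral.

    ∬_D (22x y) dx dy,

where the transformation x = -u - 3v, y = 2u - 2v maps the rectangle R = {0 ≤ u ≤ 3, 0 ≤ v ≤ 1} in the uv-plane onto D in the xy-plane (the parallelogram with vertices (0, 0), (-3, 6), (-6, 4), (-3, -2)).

Compute the Jacobian determinant of (x, y) with respect to (u, v):

    ∂(x,y)/∂(u,v) = | -1  -3 | = (-1)(-2) - (-3)(2) = 8.
                   | 2  -2 |

Its absolute value is |J| = 8 (the area scaling factor).

Substituting x = -u - 3v, y = 2u - 2v into the integrand,

    22x y → -44u^2 - 88u v + 132v^2,

so the integral becomes

    ∬_R (-44u^2 - 88u v + 132v^2) · |J| du dv = ∫_0^3 ∫_0^1 (-352u^2 - 704u v + 1056v^2) dv du.

Inner (v): -352u^2 - 352u + 352.
Outer (u): -3696.

Therefore ∬_D (22x y) dx dy = -3696.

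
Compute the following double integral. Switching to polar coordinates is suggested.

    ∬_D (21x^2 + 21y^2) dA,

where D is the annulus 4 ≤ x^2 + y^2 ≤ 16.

The region D is 2 ≤ r ≤ 4, 0 ≤ θ ≤ 2π in polar coordinates, where x = r cos(θ), y = r sin(θ), and dA = r dr dθ.

Under the substitution, the integrand becomes 21r^2, so

    ∬_D (21x^2 + 21y^2) dA = ∫_{0}^{2π} ∫_{2}^{4} (21r^2) · r dr dθ.

Inner integral (in r): ∫_{2}^{4} (21r^2) · r dr = 1260.

Outer integral (in θ): ∫_{0}^{2π} (1260) dθ = 2520π.

Therefore ∬_D (21x^2 + 21y^2) dA = 2520π.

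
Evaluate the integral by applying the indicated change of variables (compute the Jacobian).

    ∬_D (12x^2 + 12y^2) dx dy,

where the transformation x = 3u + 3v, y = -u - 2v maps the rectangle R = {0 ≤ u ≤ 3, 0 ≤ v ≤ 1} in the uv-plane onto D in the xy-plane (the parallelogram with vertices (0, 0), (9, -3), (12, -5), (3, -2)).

Compute the Jacobian determinant of (x, y) with respect to (u, v):

    ∂(x,y)/∂(u,v) = | 3  3 | = (3)(-2) - (3)(-1) = -3.
                   | -1  -2 |

Its absolute value is |J| = 3 (the area scaling factor).

Substituting x = 3u + 3v, y = -u - 2v into the integrand,

    12x^2 + 12y^2 → 120u^2 + 264u v + 156v^2,

so the integral becomes

    ∬_R (120u^2 + 264u v + 156v^2) · |J| du dv = ∫_0^3 ∫_0^1 (360u^2 + 792u v + 468v^2) dv du.

Inner (v): 360u^2 + 396u + 156.
Outer (u): 5490.

Therefore ∬_D (12x^2 + 12y^2) dx dy = 5490.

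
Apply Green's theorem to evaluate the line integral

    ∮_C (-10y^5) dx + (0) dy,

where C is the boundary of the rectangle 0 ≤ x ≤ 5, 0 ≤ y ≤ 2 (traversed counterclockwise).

Green's theorem converts the closed line integral into a double integral over the enclosed region D:

    ∮_C P dx + Q dy = ∬_D (∂Q/∂x - ∂P/∂y) dA.

Here P = -10y^5, Q = 0, so

    ∂Q/∂x = 0,    ∂P/∂y = -50y^4,
    ∂Q/∂x - ∂P/∂y = 50y^4.

D is the region 0 ≤ x ≤ 5, 0 ≤ y ≤ 2. Evaluating the double integral:

    ∬_D (50y^4) dA = ∫_0^{5} ∫_0^{2} (50y^4) dy dx.

Inner (y from 0 to 2): 320.
Outer (x from 0 to 5): 1600.

Therefore ∮_C P dx + Q dy = 1600.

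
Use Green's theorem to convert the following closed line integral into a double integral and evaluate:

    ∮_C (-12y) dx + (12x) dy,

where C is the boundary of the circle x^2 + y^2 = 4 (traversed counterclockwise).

Green's theorem converts the closed line integral into a double integral over the enclosed region D:

    ∮_C P dx + Q dy = ∬_D (∂Q/∂x - ∂P/∂y) dA.

Here P = -12y, Q = 12x, so

    ∂Q/∂x = 12,    ∂P/∂y = -12,
    ∂Q/∂x - ∂P/∂y = 24.

D is the region x^2 + y^2 ≤ 4. Evaluating the double integral:

In polar coordinates (x = r cos θ, y = r sin θ, dA = r dr dθ) the integrand becomes 24, so

    ∬_D (24) dA = ∫_0^{2π} ∫_0^{2} (24) · r dr dθ.

Inner (r from 0 to 2): 48.
Outer (θ from 0 to 2π): 96π.

Therefore ∮_C P dx + Q dy = 96π.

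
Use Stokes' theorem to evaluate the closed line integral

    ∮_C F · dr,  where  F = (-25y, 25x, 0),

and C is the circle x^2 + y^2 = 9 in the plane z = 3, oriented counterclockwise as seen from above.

Let S be the flat disk x^2 + y^2 ≤ 9 in the plane z = 3, with upward unit normal n̂ = ẑ. By Stokes' theorem,

    ∮_C F · dr = ∬_S (∇ × F) · n̂ dS = ∬_D (curl F)_z dA,

where D is the disk x^2 + y^2 ≤ 9.

Compute the curl of F = (-25y, 25x, 0):
    (∇ × F)_x = ∂F_z/∂y - ∂F_y/∂z = 0,
    (∇ × F)_y = ∂F_x/∂z - ∂F_z/∂x = 0,
    (∇ × F)_z = ∂F_y/∂x - ∂F_x/∂y = 50.

On z = 3, (curl F)_z = 50.

Convert to polar (x = r cos θ, y = r sin θ, dA = r dr dθ); the integrand becomes 50, so

    ∬_D (curl F)_z dA = ∫_0^{2π} ∫_0^{3} (50) · r dr dθ.

Inner (r from 0 to 3): 225.
Outer (θ from 0 to 2π): 450π.

Therefore ∮_C F · dr = 450π.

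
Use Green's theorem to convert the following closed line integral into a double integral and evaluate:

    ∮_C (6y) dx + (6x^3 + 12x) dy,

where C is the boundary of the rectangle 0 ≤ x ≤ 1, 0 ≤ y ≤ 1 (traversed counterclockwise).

Green's theorem converts the closed line integral into a double integral over the enclosed region D:

    ∮_C P dx + Q dy = ∬_D (∂Q/∂x - ∂P/∂y) dA.

Here P = 6y, Q = 6x^3 + 12x, so

    ∂Q/∂x = 18x^2 + 12,    ∂P/∂y = 6,
    ∂Q/∂x - ∂P/∂y = 18x^2 + 6.

D is the region 0 ≤ x ≤ 1, 0 ≤ y ≤ 1. Evaluating the double integral:

    ∬_D (18x^2 + 6) dA = ∫_0^{1} ∫_0^{1} (18x^2 + 6) dy dx.

Inner (y from 0 to 1): 18x^2 + 6.
Outer (x from 0 to 1): 12.

Therefore ∮_C P dx + Q dy = 12.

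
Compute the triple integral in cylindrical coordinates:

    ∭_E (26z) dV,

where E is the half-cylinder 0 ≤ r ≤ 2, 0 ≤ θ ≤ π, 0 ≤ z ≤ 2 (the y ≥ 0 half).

In cylindrical coordinates, x = r cos(θ), y = r sin(θ), z = z, and dV = r dr dθ dz.

The integrand becomes 26z, so

    ∭_E (26z) dV = ∫_{0}^{π} ∫_{0}^{2} ∫_{0}^{2} (26z) · r dz dr dθ.

Inner (z): 52r.
Middle (r from 0 to 2): 104.
Outer (θ): 104π.

Therefore the triple integral equals 104π.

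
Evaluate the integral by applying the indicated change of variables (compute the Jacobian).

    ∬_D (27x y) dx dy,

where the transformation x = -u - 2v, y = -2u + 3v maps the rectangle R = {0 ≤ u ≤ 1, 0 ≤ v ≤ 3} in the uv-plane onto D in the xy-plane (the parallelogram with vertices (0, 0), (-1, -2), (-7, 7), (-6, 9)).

Compute the Jacobian determinant of (x, y) with respect to (u, v):

    ∂(x,y)/∂(u,v) = | -1  -2 | = (-1)(3) - (-2)(-2) = -7.
                   | -2  3 |

Its absolute value is |J| = 7 (the area scaling factor).

Substituting x = -u - 2v, y = -2u + 3v into the integrand,

    27x y → 54u^2 + 27u v - 162v^2,

so the integral becomes

    ∬_R (54u^2 + 27u v - 162v^2) · |J| du dv = ∫_0^1 ∫_0^3 (378u^2 + 189u v - 1134v^2) dv du.

Inner (v): 1134u^2 + 1701u/2 - 10206.
Outer (u): -37611/4.

Therefore ∬_D (27x y) dx dy = -37611/4.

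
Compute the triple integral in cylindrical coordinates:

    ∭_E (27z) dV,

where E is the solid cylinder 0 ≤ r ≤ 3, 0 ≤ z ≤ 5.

In cylindrical coordinates, x = r cos(θ), y = r sin(θ), z = z, and dV = r dr dθ dz.

The integrand becomes 27z, so

    ∭_E (27z) dV = ∫_{0}^{2π} ∫_{0}^{3} ∫_{0}^{5} (27z) · r dz dr dθ.

Inner (z): 675r/2.
Middle (r from 0 to 3): 6075/4.
Outer (θ): 6075π/2.

Therefore the triple integral equals 6075π/2.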